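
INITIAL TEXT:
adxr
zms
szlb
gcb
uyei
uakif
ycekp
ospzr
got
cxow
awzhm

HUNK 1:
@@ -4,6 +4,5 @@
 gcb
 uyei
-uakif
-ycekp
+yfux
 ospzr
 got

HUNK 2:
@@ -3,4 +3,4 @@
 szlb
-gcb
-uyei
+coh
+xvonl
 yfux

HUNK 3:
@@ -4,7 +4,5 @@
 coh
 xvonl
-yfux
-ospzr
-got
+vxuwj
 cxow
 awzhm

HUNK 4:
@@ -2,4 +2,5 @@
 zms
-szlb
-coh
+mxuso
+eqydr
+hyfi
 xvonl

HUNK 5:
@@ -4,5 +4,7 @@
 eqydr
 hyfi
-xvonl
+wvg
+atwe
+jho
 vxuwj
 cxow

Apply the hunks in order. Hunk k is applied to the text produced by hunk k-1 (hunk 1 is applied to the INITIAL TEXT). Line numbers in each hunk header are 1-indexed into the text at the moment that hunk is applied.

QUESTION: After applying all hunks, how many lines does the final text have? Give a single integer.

Hunk 1: at line 4 remove [uakif,ycekp] add [yfux] -> 10 lines: adxr zms szlb gcb uyei yfux ospzr got cxow awzhm
Hunk 2: at line 3 remove [gcb,uyei] add [coh,xvonl] -> 10 lines: adxr zms szlb coh xvonl yfux ospzr got cxow awzhm
Hunk 3: at line 4 remove [yfux,ospzr,got] add [vxuwj] -> 8 lines: adxr zms szlb coh xvonl vxuwj cxow awzhm
Hunk 4: at line 2 remove [szlb,coh] add [mxuso,eqydr,hyfi] -> 9 lines: adxr zms mxuso eqydr hyfi xvonl vxuwj cxow awzhm
Hunk 5: at line 4 remove [xvonl] add [wvg,atwe,jho] -> 11 lines: adxr zms mxuso eqydr hyfi wvg atwe jho vxuwj cxow awzhm
Final line count: 11

Answer: 11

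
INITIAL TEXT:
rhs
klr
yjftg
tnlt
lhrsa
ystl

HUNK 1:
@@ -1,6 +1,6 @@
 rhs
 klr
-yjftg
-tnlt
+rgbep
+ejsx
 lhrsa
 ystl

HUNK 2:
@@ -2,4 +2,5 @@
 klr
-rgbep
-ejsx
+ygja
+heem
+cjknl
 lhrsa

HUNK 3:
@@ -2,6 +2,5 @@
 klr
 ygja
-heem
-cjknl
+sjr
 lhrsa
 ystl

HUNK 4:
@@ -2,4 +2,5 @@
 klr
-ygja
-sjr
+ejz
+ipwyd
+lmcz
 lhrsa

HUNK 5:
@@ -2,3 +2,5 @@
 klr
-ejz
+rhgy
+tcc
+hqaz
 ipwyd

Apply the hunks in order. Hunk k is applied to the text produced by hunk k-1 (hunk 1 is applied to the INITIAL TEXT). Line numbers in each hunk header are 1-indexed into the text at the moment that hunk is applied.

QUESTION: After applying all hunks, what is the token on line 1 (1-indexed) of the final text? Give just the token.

Hunk 1: at line 1 remove [yjftg,tnlt] add [rgbep,ejsx] -> 6 lines: rhs klr rgbep ejsx lhrsa ystl
Hunk 2: at line 2 remove [rgbep,ejsx] add [ygja,heem,cjknl] -> 7 lines: rhs klr ygja heem cjknl lhrsa ystl
Hunk 3: at line 2 remove [heem,cjknl] add [sjr] -> 6 lines: rhs klr ygja sjr lhrsa ystl
Hunk 4: at line 2 remove [ygja,sjr] add [ejz,ipwyd,lmcz] -> 7 lines: rhs klr ejz ipwyd lmcz lhrsa ystl
Hunk 5: at line 2 remove [ejz] add [rhgy,tcc,hqaz] -> 9 lines: rhs klr rhgy tcc hqaz ipwyd lmcz lhrsa ystl
Final line 1: rhs

Answer: rhs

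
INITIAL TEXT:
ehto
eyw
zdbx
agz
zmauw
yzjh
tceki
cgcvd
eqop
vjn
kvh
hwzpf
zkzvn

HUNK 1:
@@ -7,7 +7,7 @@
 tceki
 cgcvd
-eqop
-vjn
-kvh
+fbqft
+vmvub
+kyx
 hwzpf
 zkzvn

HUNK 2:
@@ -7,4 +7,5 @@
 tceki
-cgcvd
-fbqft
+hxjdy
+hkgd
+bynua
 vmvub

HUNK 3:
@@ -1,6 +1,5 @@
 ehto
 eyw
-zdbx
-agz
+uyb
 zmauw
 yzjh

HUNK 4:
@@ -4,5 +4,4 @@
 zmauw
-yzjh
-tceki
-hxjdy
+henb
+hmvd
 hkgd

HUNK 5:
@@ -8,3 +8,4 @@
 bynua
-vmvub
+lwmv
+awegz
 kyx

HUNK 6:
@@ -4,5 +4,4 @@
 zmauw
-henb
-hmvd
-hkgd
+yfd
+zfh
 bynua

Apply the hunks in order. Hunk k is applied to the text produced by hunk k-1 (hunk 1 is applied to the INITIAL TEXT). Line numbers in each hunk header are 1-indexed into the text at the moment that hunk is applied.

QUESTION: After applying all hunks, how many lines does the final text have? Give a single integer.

Hunk 1: at line 7 remove [eqop,vjn,kvh] add [fbqft,vmvub,kyx] -> 13 lines: ehto eyw zdbx agz zmauw yzjh tceki cgcvd fbqft vmvub kyx hwzpf zkzvn
Hunk 2: at line 7 remove [cgcvd,fbqft] add [hxjdy,hkgd,bynua] -> 14 lines: ehto eyw zdbx agz zmauw yzjh tceki hxjdy hkgd bynua vmvub kyx hwzpf zkzvn
Hunk 3: at line 1 remove [zdbx,agz] add [uyb] -> 13 lines: ehto eyw uyb zmauw yzjh tceki hxjdy hkgd bynua vmvub kyx hwzpf zkzvn
Hunk 4: at line 4 remove [yzjh,tceki,hxjdy] add [henb,hmvd] -> 12 lines: ehto eyw uyb zmauw henb hmvd hkgd bynua vmvub kyx hwzpf zkzvn
Hunk 5: at line 8 remove [vmvub] add [lwmv,awegz] -> 13 lines: ehto eyw uyb zmauw henb hmvd hkgd bynua lwmv awegz kyx hwzpf zkzvn
Hunk 6: at line 4 remove [henb,hmvd,hkgd] add [yfd,zfh] -> 12 lines: ehto eyw uyb zmauw yfd zfh bynua lwmv awegz kyx hwzpf zkzvn
Final line count: 12

Answer: 12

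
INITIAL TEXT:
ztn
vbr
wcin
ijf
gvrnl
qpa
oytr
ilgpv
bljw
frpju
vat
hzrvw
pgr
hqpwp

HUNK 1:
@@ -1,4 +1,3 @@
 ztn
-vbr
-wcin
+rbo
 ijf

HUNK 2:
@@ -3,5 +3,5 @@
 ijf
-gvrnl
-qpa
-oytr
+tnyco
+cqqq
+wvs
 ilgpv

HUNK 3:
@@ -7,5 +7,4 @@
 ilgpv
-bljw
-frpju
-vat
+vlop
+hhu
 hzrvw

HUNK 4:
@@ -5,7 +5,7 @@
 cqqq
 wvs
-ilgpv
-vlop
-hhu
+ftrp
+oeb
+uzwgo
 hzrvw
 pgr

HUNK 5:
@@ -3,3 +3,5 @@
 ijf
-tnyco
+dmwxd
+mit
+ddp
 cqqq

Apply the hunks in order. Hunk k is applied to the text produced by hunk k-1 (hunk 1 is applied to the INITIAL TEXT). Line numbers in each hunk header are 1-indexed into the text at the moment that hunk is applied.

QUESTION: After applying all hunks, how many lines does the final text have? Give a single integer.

Answer: 14

Derivation:
Hunk 1: at line 1 remove [vbr,wcin] add [rbo] -> 13 lines: ztn rbo ijf gvrnl qpa oytr ilgpv bljw frpju vat hzrvw pgr hqpwp
Hunk 2: at line 3 remove [gvrnl,qpa,oytr] add [tnyco,cqqq,wvs] -> 13 lines: ztn rbo ijf tnyco cqqq wvs ilgpv bljw frpju vat hzrvw pgr hqpwp
Hunk 3: at line 7 remove [bljw,frpju,vat] add [vlop,hhu] -> 12 lines: ztn rbo ijf tnyco cqqq wvs ilgpv vlop hhu hzrvw pgr hqpwp
Hunk 4: at line 5 remove [ilgpv,vlop,hhu] add [ftrp,oeb,uzwgo] -> 12 lines: ztn rbo ijf tnyco cqqq wvs ftrp oeb uzwgo hzrvw pgr hqpwp
Hunk 5: at line 3 remove [tnyco] add [dmwxd,mit,ddp] -> 14 lines: ztn rbo ijf dmwxd mit ddp cqqq wvs ftrp oeb uzwgo hzrvw pgr hqpwp
Final line count: 14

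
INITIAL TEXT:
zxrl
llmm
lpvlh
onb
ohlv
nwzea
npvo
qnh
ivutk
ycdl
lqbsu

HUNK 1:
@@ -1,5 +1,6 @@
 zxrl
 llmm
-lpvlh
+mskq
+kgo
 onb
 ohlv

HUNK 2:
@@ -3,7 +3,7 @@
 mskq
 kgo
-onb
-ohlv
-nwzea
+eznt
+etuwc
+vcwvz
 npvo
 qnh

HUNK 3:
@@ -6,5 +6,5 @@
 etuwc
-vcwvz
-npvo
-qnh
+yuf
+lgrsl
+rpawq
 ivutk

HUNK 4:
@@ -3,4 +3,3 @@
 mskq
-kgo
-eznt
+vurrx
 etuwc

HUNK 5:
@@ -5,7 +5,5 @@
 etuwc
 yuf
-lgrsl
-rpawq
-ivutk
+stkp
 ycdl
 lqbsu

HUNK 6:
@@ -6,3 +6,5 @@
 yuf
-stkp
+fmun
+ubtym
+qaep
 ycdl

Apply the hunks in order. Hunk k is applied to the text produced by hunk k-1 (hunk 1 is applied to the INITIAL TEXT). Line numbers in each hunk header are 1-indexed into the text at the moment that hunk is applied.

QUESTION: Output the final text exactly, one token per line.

Answer: zxrl
llmm
mskq
vurrx
etuwc
yuf
fmun
ubtym
qaep
ycdl
lqbsu

Derivation:
Hunk 1: at line 1 remove [lpvlh] add [mskq,kgo] -> 12 lines: zxrl llmm mskq kgo onb ohlv nwzea npvo qnh ivutk ycdl lqbsu
Hunk 2: at line 3 remove [onb,ohlv,nwzea] add [eznt,etuwc,vcwvz] -> 12 lines: zxrl llmm mskq kgo eznt etuwc vcwvz npvo qnh ivutk ycdl lqbsu
Hunk 3: at line 6 remove [vcwvz,npvo,qnh] add [yuf,lgrsl,rpawq] -> 12 lines: zxrl llmm mskq kgo eznt etuwc yuf lgrsl rpawq ivutk ycdl lqbsu
Hunk 4: at line 3 remove [kgo,eznt] add [vurrx] -> 11 lines: zxrl llmm mskq vurrx etuwc yuf lgrsl rpawq ivutk ycdl lqbsu
Hunk 5: at line 5 remove [lgrsl,rpawq,ivutk] add [stkp] -> 9 lines: zxrl llmm mskq vurrx etuwc yuf stkp ycdl lqbsu
Hunk 6: at line 6 remove [stkp] add [fmun,ubtym,qaep] -> 11 lines: zxrl llmm mskq vurrx etuwc yuf fmun ubtym qaep ycdl lqbsu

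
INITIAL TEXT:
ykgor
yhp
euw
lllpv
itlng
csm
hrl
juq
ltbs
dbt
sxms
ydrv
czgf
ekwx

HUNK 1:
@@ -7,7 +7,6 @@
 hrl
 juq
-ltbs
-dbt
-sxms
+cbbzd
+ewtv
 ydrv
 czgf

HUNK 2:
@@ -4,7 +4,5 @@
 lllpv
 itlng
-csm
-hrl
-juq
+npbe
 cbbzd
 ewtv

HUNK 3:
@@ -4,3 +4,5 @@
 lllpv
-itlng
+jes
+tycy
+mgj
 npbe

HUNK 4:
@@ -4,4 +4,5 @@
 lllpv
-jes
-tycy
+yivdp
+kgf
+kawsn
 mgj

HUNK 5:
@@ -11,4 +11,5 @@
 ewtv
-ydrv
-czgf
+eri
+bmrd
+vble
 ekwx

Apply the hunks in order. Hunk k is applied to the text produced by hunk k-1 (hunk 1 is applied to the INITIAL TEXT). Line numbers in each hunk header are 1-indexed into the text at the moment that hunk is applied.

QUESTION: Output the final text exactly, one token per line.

Answer: ykgor
yhp
euw
lllpv
yivdp
kgf
kawsn
mgj
npbe
cbbzd
ewtv
eri
bmrd
vble
ekwx

Derivation:
Hunk 1: at line 7 remove [ltbs,dbt,sxms] add [cbbzd,ewtv] -> 13 lines: ykgor yhp euw lllpv itlng csm hrl juq cbbzd ewtv ydrv czgf ekwx
Hunk 2: at line 4 remove [csm,hrl,juq] add [npbe] -> 11 lines: ykgor yhp euw lllpv itlng npbe cbbzd ewtv ydrv czgf ekwx
Hunk 3: at line 4 remove [itlng] add [jes,tycy,mgj] -> 13 lines: ykgor yhp euw lllpv jes tycy mgj npbe cbbzd ewtv ydrv czgf ekwx
Hunk 4: at line 4 remove [jes,tycy] add [yivdp,kgf,kawsn] -> 14 lines: ykgor yhp euw lllpv yivdp kgf kawsn mgj npbe cbbzd ewtv ydrv czgf ekwx
Hunk 5: at line 11 remove [ydrv,czgf] add [eri,bmrd,vble] -> 15 lines: ykgor yhp euw lllpv yivdp kgf kawsn mgj npbe cbbzd ewtv eri bmrd vble ekwx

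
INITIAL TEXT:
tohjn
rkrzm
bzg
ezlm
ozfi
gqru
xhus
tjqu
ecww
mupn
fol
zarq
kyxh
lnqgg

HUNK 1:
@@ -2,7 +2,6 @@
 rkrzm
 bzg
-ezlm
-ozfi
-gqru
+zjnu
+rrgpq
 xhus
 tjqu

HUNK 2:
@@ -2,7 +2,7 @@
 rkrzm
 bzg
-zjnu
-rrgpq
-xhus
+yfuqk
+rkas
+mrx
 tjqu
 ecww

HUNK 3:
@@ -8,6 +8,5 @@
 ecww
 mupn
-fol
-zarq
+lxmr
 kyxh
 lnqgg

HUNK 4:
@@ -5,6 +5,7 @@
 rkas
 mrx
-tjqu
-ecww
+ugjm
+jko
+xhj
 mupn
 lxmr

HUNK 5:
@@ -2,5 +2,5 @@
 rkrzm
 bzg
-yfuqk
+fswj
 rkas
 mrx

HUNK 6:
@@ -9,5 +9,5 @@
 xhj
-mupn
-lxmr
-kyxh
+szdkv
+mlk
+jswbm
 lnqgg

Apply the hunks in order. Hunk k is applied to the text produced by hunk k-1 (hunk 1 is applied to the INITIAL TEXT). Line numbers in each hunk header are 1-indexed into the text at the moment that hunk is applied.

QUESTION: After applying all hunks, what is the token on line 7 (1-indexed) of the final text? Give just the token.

Hunk 1: at line 2 remove [ezlm,ozfi,gqru] add [zjnu,rrgpq] -> 13 lines: tohjn rkrzm bzg zjnu rrgpq xhus tjqu ecww mupn fol zarq kyxh lnqgg
Hunk 2: at line 2 remove [zjnu,rrgpq,xhus] add [yfuqk,rkas,mrx] -> 13 lines: tohjn rkrzm bzg yfuqk rkas mrx tjqu ecww mupn fol zarq kyxh lnqgg
Hunk 3: at line 8 remove [fol,zarq] add [lxmr] -> 12 lines: tohjn rkrzm bzg yfuqk rkas mrx tjqu ecww mupn lxmr kyxh lnqgg
Hunk 4: at line 5 remove [tjqu,ecww] add [ugjm,jko,xhj] -> 13 lines: tohjn rkrzm bzg yfuqk rkas mrx ugjm jko xhj mupn lxmr kyxh lnqgg
Hunk 5: at line 2 remove [yfuqk] add [fswj] -> 13 lines: tohjn rkrzm bzg fswj rkas mrx ugjm jko xhj mupn lxmr kyxh lnqgg
Hunk 6: at line 9 remove [mupn,lxmr,kyxh] add [szdkv,mlk,jswbm] -> 13 lines: tohjn rkrzm bzg fswj rkas mrx ugjm jko xhj szdkv mlk jswbm lnqgg
Final line 7: ugjm

Answer: ugjm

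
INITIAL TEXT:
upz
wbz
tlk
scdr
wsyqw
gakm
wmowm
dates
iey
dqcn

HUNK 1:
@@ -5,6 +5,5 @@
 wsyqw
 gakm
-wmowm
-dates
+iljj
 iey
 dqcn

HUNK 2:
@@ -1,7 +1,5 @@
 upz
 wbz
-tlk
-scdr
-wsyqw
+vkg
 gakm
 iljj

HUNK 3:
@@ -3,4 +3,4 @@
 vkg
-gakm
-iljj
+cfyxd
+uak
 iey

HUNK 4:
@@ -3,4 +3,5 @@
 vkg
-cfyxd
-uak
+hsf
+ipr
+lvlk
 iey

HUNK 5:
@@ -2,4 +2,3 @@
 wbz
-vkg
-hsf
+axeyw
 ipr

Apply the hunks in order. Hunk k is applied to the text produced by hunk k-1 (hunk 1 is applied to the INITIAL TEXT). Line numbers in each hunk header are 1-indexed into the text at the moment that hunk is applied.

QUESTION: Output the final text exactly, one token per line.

Hunk 1: at line 5 remove [wmowm,dates] add [iljj] -> 9 lines: upz wbz tlk scdr wsyqw gakm iljj iey dqcn
Hunk 2: at line 1 remove [tlk,scdr,wsyqw] add [vkg] -> 7 lines: upz wbz vkg gakm iljj iey dqcn
Hunk 3: at line 3 remove [gakm,iljj] add [cfyxd,uak] -> 7 lines: upz wbz vkg cfyxd uak iey dqcn
Hunk 4: at line 3 remove [cfyxd,uak] add [hsf,ipr,lvlk] -> 8 lines: upz wbz vkg hsf ipr lvlk iey dqcn
Hunk 5: at line 2 remove [vkg,hsf] add [axeyw] -> 7 lines: upz wbz axeyw ipr lvlk iey dqcn

Answer: upz
wbz
axeyw
ipr
lvlk
iey
dqcn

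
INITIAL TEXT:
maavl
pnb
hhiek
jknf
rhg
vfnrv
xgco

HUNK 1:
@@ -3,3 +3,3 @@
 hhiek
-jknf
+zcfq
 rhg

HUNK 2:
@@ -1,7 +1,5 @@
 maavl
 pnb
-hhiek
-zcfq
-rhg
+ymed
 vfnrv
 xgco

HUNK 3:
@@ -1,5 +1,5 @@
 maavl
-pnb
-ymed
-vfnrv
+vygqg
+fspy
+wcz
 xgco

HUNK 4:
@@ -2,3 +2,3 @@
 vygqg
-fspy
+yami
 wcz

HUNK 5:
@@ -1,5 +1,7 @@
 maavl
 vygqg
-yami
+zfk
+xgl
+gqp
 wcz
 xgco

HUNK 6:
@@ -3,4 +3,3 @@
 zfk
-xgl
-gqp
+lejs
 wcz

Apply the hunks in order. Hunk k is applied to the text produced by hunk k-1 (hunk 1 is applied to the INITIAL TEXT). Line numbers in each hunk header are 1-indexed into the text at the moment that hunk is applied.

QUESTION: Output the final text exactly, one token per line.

Answer: maavl
vygqg
zfk
lejs
wcz
xgco

Derivation:
Hunk 1: at line 3 remove [jknf] add [zcfq] -> 7 lines: maavl pnb hhiek zcfq rhg vfnrv xgco
Hunk 2: at line 1 remove [hhiek,zcfq,rhg] add [ymed] -> 5 lines: maavl pnb ymed vfnrv xgco
Hunk 3: at line 1 remove [pnb,ymed,vfnrv] add [vygqg,fspy,wcz] -> 5 lines: maavl vygqg fspy wcz xgco
Hunk 4: at line 2 remove [fspy] add [yami] -> 5 lines: maavl vygqg yami wcz xgco
Hunk 5: at line 1 remove [yami] add [zfk,xgl,gqp] -> 7 lines: maavl vygqg zfk xgl gqp wcz xgco
Hunk 6: at line 3 remove [xgl,gqp] add [lejs] -> 6 lines: maavl vygqg zfk lejs wcz xgco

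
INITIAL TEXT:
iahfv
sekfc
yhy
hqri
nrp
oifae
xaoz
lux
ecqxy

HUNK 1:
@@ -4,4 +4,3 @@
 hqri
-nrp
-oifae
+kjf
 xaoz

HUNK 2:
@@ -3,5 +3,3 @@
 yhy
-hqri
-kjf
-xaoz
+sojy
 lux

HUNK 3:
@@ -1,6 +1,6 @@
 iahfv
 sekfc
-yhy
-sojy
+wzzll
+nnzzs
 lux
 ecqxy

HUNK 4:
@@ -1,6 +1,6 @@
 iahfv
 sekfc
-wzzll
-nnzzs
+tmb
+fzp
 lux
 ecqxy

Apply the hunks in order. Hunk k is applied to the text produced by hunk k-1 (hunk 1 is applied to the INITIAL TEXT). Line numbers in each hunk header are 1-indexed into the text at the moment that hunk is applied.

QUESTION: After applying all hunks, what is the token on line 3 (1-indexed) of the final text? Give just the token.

Answer: tmb

Derivation:
Hunk 1: at line 4 remove [nrp,oifae] add [kjf] -> 8 lines: iahfv sekfc yhy hqri kjf xaoz lux ecqxy
Hunk 2: at line 3 remove [hqri,kjf,xaoz] add [sojy] -> 6 lines: iahfv sekfc yhy sojy lux ecqxy
Hunk 3: at line 1 remove [yhy,sojy] add [wzzll,nnzzs] -> 6 lines: iahfv sekfc wzzll nnzzs lux ecqxy
Hunk 4: at line 1 remove [wzzll,nnzzs] add [tmb,fzp] -> 6 lines: iahfv sekfc tmb fzp lux ecqxy
Final line 3: tmb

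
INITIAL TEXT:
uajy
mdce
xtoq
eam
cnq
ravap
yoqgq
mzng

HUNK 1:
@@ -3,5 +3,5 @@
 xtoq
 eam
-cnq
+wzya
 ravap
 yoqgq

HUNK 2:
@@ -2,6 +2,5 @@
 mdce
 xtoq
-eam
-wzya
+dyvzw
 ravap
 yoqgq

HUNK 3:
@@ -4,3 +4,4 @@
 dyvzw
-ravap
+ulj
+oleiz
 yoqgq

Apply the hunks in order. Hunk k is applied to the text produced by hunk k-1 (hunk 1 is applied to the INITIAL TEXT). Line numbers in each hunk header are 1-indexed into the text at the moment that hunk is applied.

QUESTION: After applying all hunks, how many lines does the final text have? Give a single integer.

Answer: 8

Derivation:
Hunk 1: at line 3 remove [cnq] add [wzya] -> 8 lines: uajy mdce xtoq eam wzya ravap yoqgq mzng
Hunk 2: at line 2 remove [eam,wzya] add [dyvzw] -> 7 lines: uajy mdce xtoq dyvzw ravap yoqgq mzng
Hunk 3: at line 4 remove [ravap] add [ulj,oleiz] -> 8 lines: uajy mdce xtoq dyvzw ulj oleiz yoqgq mzng
Final line count: 8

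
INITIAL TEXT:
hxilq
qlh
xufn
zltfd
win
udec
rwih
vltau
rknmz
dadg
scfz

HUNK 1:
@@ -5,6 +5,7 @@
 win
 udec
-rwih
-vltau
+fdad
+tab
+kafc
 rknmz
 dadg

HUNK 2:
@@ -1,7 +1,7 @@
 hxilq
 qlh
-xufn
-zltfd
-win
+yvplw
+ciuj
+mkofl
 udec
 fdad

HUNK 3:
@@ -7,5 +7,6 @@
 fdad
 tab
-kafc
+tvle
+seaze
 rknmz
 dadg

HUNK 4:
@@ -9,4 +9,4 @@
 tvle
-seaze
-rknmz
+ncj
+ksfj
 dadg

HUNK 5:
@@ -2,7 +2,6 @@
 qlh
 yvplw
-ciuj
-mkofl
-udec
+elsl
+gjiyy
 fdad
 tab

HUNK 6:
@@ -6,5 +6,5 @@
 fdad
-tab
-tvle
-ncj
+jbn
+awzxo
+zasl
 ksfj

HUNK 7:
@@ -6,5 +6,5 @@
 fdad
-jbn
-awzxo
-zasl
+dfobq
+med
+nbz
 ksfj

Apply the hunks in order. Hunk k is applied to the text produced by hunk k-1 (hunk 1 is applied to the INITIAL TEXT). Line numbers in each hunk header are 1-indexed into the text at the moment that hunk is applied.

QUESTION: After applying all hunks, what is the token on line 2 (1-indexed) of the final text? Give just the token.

Hunk 1: at line 5 remove [rwih,vltau] add [fdad,tab,kafc] -> 12 lines: hxilq qlh xufn zltfd win udec fdad tab kafc rknmz dadg scfz
Hunk 2: at line 1 remove [xufn,zltfd,win] add [yvplw,ciuj,mkofl] -> 12 lines: hxilq qlh yvplw ciuj mkofl udec fdad tab kafc rknmz dadg scfz
Hunk 3: at line 7 remove [kafc] add [tvle,seaze] -> 13 lines: hxilq qlh yvplw ciuj mkofl udec fdad tab tvle seaze rknmz dadg scfz
Hunk 4: at line 9 remove [seaze,rknmz] add [ncj,ksfj] -> 13 lines: hxilq qlh yvplw ciuj mkofl udec fdad tab tvle ncj ksfj dadg scfz
Hunk 5: at line 2 remove [ciuj,mkofl,udec] add [elsl,gjiyy] -> 12 lines: hxilq qlh yvplw elsl gjiyy fdad tab tvle ncj ksfj dadg scfz
Hunk 6: at line 6 remove [tab,tvle,ncj] add [jbn,awzxo,zasl] -> 12 lines: hxilq qlh yvplw elsl gjiyy fdad jbn awzxo zasl ksfj dadg scfz
Hunk 7: at line 6 remove [jbn,awzxo,zasl] add [dfobq,med,nbz] -> 12 lines: hxilq qlh yvplw elsl gjiyy fdad dfobq med nbz ksfj dadg scfz
Final line 2: qlh

Answer: qlh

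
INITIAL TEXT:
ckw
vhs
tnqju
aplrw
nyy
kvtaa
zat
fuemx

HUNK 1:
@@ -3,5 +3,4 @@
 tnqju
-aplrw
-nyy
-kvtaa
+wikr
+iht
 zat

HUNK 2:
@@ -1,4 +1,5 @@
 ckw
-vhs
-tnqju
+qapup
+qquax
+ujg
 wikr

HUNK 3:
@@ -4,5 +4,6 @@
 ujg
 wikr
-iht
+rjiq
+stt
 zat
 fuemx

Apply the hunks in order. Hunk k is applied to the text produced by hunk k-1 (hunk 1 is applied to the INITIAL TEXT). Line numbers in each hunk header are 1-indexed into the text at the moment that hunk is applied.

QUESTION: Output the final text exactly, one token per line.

Hunk 1: at line 3 remove [aplrw,nyy,kvtaa] add [wikr,iht] -> 7 lines: ckw vhs tnqju wikr iht zat fuemx
Hunk 2: at line 1 remove [vhs,tnqju] add [qapup,qquax,ujg] -> 8 lines: ckw qapup qquax ujg wikr iht zat fuemx
Hunk 3: at line 4 remove [iht] add [rjiq,stt] -> 9 lines: ckw qapup qquax ujg wikr rjiq stt zat fuemx

Answer: ckw
qapup
qquax
ujg
wikr
rjiq
stt
zat
fuemx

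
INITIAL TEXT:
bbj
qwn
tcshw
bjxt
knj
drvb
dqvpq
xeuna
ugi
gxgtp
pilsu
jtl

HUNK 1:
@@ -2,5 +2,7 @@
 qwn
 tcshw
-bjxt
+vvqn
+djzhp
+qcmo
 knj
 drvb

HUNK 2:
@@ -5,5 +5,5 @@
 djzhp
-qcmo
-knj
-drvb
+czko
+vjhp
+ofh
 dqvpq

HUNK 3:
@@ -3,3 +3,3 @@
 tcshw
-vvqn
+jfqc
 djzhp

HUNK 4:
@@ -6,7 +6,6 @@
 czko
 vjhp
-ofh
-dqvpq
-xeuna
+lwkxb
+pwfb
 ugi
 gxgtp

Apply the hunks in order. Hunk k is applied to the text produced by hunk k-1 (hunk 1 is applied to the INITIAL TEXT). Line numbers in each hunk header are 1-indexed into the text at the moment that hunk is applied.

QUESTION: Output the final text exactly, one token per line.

Answer: bbj
qwn
tcshw
jfqc
djzhp
czko
vjhp
lwkxb
pwfb
ugi
gxgtp
pilsu
jtl

Derivation:
Hunk 1: at line 2 remove [bjxt] add [vvqn,djzhp,qcmo] -> 14 lines: bbj qwn tcshw vvqn djzhp qcmo knj drvb dqvpq xeuna ugi gxgtp pilsu jtl
Hunk 2: at line 5 remove [qcmo,knj,drvb] add [czko,vjhp,ofh] -> 14 lines: bbj qwn tcshw vvqn djzhp czko vjhp ofh dqvpq xeuna ugi gxgtp pilsu jtl
Hunk 3: at line 3 remove [vvqn] add [jfqc] -> 14 lines: bbj qwn tcshw jfqc djzhp czko vjhp ofh dqvpq xeuna ugi gxgtp pilsu jtl
Hunk 4: at line 6 remove [ofh,dqvpq,xeuna] add [lwkxb,pwfb] -> 13 lines: bbj qwn tcshw jfqc djzhp czko vjhp lwkxb pwfb ugi gxgtp pilsu jtl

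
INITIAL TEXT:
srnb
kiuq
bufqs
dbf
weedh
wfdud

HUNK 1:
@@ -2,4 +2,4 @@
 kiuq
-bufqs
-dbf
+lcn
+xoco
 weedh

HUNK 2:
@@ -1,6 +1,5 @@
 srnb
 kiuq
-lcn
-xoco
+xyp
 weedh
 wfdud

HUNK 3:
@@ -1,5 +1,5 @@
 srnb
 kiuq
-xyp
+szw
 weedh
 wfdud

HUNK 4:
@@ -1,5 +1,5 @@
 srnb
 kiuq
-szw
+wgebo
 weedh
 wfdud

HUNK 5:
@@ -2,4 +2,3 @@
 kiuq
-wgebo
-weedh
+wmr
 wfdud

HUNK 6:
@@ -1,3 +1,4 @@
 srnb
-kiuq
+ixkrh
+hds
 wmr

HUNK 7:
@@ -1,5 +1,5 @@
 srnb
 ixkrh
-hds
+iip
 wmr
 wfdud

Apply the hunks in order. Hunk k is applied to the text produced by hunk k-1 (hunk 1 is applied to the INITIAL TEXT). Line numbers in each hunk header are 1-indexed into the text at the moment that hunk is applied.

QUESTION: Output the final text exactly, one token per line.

Answer: srnb
ixkrh
iip
wmr
wfdud

Derivation:
Hunk 1: at line 2 remove [bufqs,dbf] add [lcn,xoco] -> 6 lines: srnb kiuq lcn xoco weedh wfdud
Hunk 2: at line 1 remove [lcn,xoco] add [xyp] -> 5 lines: srnb kiuq xyp weedh wfdud
Hunk 3: at line 1 remove [xyp] add [szw] -> 5 lines: srnb kiuq szw weedh wfdud
Hunk 4: at line 1 remove [szw] add [wgebo] -> 5 lines: srnb kiuq wgebo weedh wfdud
Hunk 5: at line 2 remove [wgebo,weedh] add [wmr] -> 4 lines: srnb kiuq wmr wfdud
Hunk 6: at line 1 remove [kiuq] add [ixkrh,hds] -> 5 lines: srnb ixkrh hds wmr wfdud
Hunk 7: at line 1 remove [hds] add [iip] -> 5 lines: srnb ixkrh iip wmr wfdud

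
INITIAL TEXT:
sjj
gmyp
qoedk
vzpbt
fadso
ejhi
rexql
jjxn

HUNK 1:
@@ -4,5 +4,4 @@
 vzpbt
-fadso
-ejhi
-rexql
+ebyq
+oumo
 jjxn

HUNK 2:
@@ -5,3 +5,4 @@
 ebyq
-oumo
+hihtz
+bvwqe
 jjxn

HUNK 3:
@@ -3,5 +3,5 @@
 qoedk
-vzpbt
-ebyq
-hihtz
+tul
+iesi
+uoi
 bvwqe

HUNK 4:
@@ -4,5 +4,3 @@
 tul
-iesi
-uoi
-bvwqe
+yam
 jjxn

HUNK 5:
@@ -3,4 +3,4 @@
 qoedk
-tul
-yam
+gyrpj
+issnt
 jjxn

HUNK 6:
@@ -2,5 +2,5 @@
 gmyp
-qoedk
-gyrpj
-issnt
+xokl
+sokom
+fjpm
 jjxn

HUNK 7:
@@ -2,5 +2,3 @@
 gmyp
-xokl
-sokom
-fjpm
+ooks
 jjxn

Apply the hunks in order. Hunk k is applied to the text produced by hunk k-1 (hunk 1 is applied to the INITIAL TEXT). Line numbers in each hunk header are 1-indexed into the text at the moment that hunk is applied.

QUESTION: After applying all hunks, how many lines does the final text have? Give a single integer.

Hunk 1: at line 4 remove [fadso,ejhi,rexql] add [ebyq,oumo] -> 7 lines: sjj gmyp qoedk vzpbt ebyq oumo jjxn
Hunk 2: at line 5 remove [oumo] add [hihtz,bvwqe] -> 8 lines: sjj gmyp qoedk vzpbt ebyq hihtz bvwqe jjxn
Hunk 3: at line 3 remove [vzpbt,ebyq,hihtz] add [tul,iesi,uoi] -> 8 lines: sjj gmyp qoedk tul iesi uoi bvwqe jjxn
Hunk 4: at line 4 remove [iesi,uoi,bvwqe] add [yam] -> 6 lines: sjj gmyp qoedk tul yam jjxn
Hunk 5: at line 3 remove [tul,yam] add [gyrpj,issnt] -> 6 lines: sjj gmyp qoedk gyrpj issnt jjxn
Hunk 6: at line 2 remove [qoedk,gyrpj,issnt] add [xokl,sokom,fjpm] -> 6 lines: sjj gmyp xokl sokom fjpm jjxn
Hunk 7: at line 2 remove [xokl,sokom,fjpm] add [ooks] -> 4 lines: sjj gmyp ooks jjxn
Final line count: 4

Answer: 4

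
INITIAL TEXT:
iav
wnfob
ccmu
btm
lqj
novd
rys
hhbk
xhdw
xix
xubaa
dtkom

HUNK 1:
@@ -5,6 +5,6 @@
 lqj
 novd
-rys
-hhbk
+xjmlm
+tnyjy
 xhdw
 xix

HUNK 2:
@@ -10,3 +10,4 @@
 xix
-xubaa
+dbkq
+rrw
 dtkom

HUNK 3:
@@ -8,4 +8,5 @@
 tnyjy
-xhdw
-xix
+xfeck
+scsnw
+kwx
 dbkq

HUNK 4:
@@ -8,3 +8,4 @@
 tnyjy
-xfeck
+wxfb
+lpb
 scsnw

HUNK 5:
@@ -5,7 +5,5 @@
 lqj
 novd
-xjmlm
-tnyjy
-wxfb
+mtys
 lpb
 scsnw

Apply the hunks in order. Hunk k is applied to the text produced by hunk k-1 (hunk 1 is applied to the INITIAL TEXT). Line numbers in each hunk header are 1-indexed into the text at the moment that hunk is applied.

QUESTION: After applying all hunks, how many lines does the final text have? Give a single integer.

Answer: 13

Derivation:
Hunk 1: at line 5 remove [rys,hhbk] add [xjmlm,tnyjy] -> 12 lines: iav wnfob ccmu btm lqj novd xjmlm tnyjy xhdw xix xubaa dtkom
Hunk 2: at line 10 remove [xubaa] add [dbkq,rrw] -> 13 lines: iav wnfob ccmu btm lqj novd xjmlm tnyjy xhdw xix dbkq rrw dtkom
Hunk 3: at line 8 remove [xhdw,xix] add [xfeck,scsnw,kwx] -> 14 lines: iav wnfob ccmu btm lqj novd xjmlm tnyjy xfeck scsnw kwx dbkq rrw dtkom
Hunk 4: at line 8 remove [xfeck] add [wxfb,lpb] -> 15 lines: iav wnfob ccmu btm lqj novd xjmlm tnyjy wxfb lpb scsnw kwx dbkq rrw dtkom
Hunk 5: at line 5 remove [xjmlm,tnyjy,wxfb] add [mtys] -> 13 lines: iav wnfob ccmu btm lqj novd mtys lpb scsnw kwx dbkq rrw dtkom
Final line count: 13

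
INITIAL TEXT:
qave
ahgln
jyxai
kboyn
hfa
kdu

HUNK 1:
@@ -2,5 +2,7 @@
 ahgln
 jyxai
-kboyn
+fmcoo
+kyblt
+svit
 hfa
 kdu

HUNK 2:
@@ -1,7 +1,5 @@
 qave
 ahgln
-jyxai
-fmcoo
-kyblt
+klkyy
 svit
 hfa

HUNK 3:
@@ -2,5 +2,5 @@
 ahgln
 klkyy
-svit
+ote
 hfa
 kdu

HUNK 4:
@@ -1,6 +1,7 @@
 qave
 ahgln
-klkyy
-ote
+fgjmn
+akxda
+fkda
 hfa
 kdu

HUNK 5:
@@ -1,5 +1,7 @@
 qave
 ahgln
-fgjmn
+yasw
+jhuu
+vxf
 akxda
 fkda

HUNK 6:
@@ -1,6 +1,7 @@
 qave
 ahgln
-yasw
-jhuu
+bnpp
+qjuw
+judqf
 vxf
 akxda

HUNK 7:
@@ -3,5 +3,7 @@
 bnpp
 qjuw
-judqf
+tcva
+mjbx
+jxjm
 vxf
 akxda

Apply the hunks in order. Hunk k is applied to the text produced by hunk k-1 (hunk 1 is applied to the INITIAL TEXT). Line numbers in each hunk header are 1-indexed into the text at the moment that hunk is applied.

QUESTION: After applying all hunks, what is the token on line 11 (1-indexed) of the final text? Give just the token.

Answer: hfa

Derivation:
Hunk 1: at line 2 remove [kboyn] add [fmcoo,kyblt,svit] -> 8 lines: qave ahgln jyxai fmcoo kyblt svit hfa kdu
Hunk 2: at line 1 remove [jyxai,fmcoo,kyblt] add [klkyy] -> 6 lines: qave ahgln klkyy svit hfa kdu
Hunk 3: at line 2 remove [svit] add [ote] -> 6 lines: qave ahgln klkyy ote hfa kdu
Hunk 4: at line 1 remove [klkyy,ote] add [fgjmn,akxda,fkda] -> 7 lines: qave ahgln fgjmn akxda fkda hfa kdu
Hunk 5: at line 1 remove [fgjmn] add [yasw,jhuu,vxf] -> 9 lines: qave ahgln yasw jhuu vxf akxda fkda hfa kdu
Hunk 6: at line 1 remove [yasw,jhuu] add [bnpp,qjuw,judqf] -> 10 lines: qave ahgln bnpp qjuw judqf vxf akxda fkda hfa kdu
Hunk 7: at line 3 remove [judqf] add [tcva,mjbx,jxjm] -> 12 lines: qave ahgln bnpp qjuw tcva mjbx jxjm vxf akxda fkda hfa kdu
Final line 11: hfa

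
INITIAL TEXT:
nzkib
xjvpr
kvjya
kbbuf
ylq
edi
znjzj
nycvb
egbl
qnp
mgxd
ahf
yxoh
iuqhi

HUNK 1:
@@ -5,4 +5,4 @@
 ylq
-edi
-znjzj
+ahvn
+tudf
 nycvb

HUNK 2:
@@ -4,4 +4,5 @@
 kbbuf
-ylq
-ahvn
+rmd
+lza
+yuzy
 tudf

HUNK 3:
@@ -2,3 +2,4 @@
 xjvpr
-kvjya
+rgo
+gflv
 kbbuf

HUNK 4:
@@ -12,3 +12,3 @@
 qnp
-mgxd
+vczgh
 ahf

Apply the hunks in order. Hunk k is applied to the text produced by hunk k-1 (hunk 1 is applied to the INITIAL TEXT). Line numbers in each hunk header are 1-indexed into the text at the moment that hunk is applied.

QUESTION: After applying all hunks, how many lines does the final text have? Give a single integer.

Hunk 1: at line 5 remove [edi,znjzj] add [ahvn,tudf] -> 14 lines: nzkib xjvpr kvjya kbbuf ylq ahvn tudf nycvb egbl qnp mgxd ahf yxoh iuqhi
Hunk 2: at line 4 remove [ylq,ahvn] add [rmd,lza,yuzy] -> 15 lines: nzkib xjvpr kvjya kbbuf rmd lza yuzy tudf nycvb egbl qnp mgxd ahf yxoh iuqhi
Hunk 3: at line 2 remove [kvjya] add [rgo,gflv] -> 16 lines: nzkib xjvpr rgo gflv kbbuf rmd lza yuzy tudf nycvb egbl qnp mgxd ahf yxoh iuqhi
Hunk 4: at line 12 remove [mgxd] add [vczgh] -> 16 lines: nzkib xjvpr rgo gflv kbbuf rmd lza yuzy tudf nycvb egbl qnp vczgh ahf yxoh iuqhi
Final line count: 16

Answer: 16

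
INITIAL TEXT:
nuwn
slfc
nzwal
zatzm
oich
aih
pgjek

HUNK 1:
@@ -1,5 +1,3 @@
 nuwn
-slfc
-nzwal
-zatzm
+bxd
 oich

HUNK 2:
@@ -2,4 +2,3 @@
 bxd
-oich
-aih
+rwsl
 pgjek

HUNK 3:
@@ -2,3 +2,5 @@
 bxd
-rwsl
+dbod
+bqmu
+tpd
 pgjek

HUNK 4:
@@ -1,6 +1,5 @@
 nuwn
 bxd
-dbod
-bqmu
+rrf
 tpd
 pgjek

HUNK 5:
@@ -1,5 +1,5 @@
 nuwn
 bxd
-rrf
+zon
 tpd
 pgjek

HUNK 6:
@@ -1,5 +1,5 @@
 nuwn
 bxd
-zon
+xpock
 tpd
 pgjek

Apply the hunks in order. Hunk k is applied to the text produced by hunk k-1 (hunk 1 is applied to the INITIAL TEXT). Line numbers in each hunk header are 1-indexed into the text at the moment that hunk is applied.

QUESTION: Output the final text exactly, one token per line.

Answer: nuwn
bxd
xpock
tpd
pgjek

Derivation:
Hunk 1: at line 1 remove [slfc,nzwal,zatzm] add [bxd] -> 5 lines: nuwn bxd oich aih pgjek
Hunk 2: at line 2 remove [oich,aih] add [rwsl] -> 4 lines: nuwn bxd rwsl pgjek
Hunk 3: at line 2 remove [rwsl] add [dbod,bqmu,tpd] -> 6 lines: nuwn bxd dbod bqmu tpd pgjek
Hunk 4: at line 1 remove [dbod,bqmu] add [rrf] -> 5 lines: nuwn bxd rrf tpd pgjek
Hunk 5: at line 1 remove [rrf] add [zon] -> 5 lines: nuwn bxd zon tpd pgjek
Hunk 6: at line 1 remove [zon] add [xpock] -> 5 lines: nuwn bxd xpock tpd pgjek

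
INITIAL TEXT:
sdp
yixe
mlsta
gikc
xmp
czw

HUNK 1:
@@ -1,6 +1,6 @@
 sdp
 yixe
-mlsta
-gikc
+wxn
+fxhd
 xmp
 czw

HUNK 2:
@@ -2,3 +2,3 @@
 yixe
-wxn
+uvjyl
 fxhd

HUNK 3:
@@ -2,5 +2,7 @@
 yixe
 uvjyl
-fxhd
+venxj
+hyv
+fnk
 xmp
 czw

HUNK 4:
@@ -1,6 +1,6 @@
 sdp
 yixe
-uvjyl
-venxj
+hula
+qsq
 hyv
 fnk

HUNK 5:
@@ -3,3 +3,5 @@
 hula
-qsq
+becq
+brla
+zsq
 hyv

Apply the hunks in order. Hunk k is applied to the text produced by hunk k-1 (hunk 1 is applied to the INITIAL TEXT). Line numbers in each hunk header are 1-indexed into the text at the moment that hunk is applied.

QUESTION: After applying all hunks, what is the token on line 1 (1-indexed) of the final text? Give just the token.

Hunk 1: at line 1 remove [mlsta,gikc] add [wxn,fxhd] -> 6 lines: sdp yixe wxn fxhd xmp czw
Hunk 2: at line 2 remove [wxn] add [uvjyl] -> 6 lines: sdp yixe uvjyl fxhd xmp czw
Hunk 3: at line 2 remove [fxhd] add [venxj,hyv,fnk] -> 8 lines: sdp yixe uvjyl venxj hyv fnk xmp czw
Hunk 4: at line 1 remove [uvjyl,venxj] add [hula,qsq] -> 8 lines: sdp yixe hula qsq hyv fnk xmp czw
Hunk 5: at line 3 remove [qsq] add [becq,brla,zsq] -> 10 lines: sdp yixe hula becq brla zsq hyv fnk xmp czw
Final line 1: sdp

Answer: sdp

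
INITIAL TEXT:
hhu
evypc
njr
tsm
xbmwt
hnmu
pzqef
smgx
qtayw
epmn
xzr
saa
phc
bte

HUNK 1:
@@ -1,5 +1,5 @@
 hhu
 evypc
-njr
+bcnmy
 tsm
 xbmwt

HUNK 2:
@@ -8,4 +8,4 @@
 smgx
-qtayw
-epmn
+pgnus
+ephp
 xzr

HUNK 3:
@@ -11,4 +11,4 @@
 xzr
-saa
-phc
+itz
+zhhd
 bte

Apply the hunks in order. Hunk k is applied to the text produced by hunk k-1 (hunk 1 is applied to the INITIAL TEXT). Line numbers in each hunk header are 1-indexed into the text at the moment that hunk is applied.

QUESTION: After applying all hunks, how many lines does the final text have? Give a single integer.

Hunk 1: at line 1 remove [njr] add [bcnmy] -> 14 lines: hhu evypc bcnmy tsm xbmwt hnmu pzqef smgx qtayw epmn xzr saa phc bte
Hunk 2: at line 8 remove [qtayw,epmn] add [pgnus,ephp] -> 14 lines: hhu evypc bcnmy tsm xbmwt hnmu pzqef smgx pgnus ephp xzr saa phc bte
Hunk 3: at line 11 remove [saa,phc] add [itz,zhhd] -> 14 lines: hhu evypc bcnmy tsm xbmwt hnmu pzqef smgx pgnus ephp xzr itz zhhd bte
Final line count: 14

Answer: 14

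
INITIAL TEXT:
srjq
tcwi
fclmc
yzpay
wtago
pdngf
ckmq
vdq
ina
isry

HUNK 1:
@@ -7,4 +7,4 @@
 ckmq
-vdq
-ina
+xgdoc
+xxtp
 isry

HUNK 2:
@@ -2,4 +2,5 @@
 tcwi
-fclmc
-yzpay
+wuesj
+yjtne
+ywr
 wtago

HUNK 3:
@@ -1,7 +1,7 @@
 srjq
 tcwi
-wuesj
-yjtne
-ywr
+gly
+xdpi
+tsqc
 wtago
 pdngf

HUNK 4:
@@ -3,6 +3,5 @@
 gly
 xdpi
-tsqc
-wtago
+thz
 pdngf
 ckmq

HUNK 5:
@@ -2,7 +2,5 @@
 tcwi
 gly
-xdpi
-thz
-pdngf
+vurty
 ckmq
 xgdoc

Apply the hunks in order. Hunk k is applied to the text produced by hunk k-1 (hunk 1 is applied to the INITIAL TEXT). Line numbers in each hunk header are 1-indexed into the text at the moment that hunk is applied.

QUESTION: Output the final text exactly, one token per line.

Answer: srjq
tcwi
gly
vurty
ckmq
xgdoc
xxtp
isry

Derivation:
Hunk 1: at line 7 remove [vdq,ina] add [xgdoc,xxtp] -> 10 lines: srjq tcwi fclmc yzpay wtago pdngf ckmq xgdoc xxtp isry
Hunk 2: at line 2 remove [fclmc,yzpay] add [wuesj,yjtne,ywr] -> 11 lines: srjq tcwi wuesj yjtne ywr wtago pdngf ckmq xgdoc xxtp isry
Hunk 3: at line 1 remove [wuesj,yjtne,ywr] add [gly,xdpi,tsqc] -> 11 lines: srjq tcwi gly xdpi tsqc wtago pdngf ckmq xgdoc xxtp isry
Hunk 4: at line 3 remove [tsqc,wtago] add [thz] -> 10 lines: srjq tcwi gly xdpi thz pdngf ckmq xgdoc xxtp isry
Hunk 5: at line 2 remove [xdpi,thz,pdngf] add [vurty] -> 8 lines: srjq tcwi gly vurty ckmq xgdoc xxtp isry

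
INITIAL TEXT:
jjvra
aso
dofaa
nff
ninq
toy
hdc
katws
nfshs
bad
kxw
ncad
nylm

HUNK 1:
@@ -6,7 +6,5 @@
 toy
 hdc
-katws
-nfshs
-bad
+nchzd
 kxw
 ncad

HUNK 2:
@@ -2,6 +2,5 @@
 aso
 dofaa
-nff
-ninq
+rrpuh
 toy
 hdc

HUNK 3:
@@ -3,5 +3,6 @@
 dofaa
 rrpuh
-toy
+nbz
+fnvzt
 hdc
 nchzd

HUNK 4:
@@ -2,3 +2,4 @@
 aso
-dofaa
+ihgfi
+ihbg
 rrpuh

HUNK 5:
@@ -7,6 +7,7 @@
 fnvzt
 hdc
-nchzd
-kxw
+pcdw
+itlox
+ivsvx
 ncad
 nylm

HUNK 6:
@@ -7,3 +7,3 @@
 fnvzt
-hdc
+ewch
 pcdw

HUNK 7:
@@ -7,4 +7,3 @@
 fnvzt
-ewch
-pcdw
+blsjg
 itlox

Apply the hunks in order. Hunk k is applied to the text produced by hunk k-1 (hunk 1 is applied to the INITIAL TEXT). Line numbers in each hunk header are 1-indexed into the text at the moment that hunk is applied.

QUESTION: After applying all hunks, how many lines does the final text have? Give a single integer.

Hunk 1: at line 6 remove [katws,nfshs,bad] add [nchzd] -> 11 lines: jjvra aso dofaa nff ninq toy hdc nchzd kxw ncad nylm
Hunk 2: at line 2 remove [nff,ninq] add [rrpuh] -> 10 lines: jjvra aso dofaa rrpuh toy hdc nchzd kxw ncad nylm
Hunk 3: at line 3 remove [toy] add [nbz,fnvzt] -> 11 lines: jjvra aso dofaa rrpuh nbz fnvzt hdc nchzd kxw ncad nylm
Hunk 4: at line 2 remove [dofaa] add [ihgfi,ihbg] -> 12 lines: jjvra aso ihgfi ihbg rrpuh nbz fnvzt hdc nchzd kxw ncad nylm
Hunk 5: at line 7 remove [nchzd,kxw] add [pcdw,itlox,ivsvx] -> 13 lines: jjvra aso ihgfi ihbg rrpuh nbz fnvzt hdc pcdw itlox ivsvx ncad nylm
Hunk 6: at line 7 remove [hdc] add [ewch] -> 13 lines: jjvra aso ihgfi ihbg rrpuh nbz fnvzt ewch pcdw itlox ivsvx ncad nylm
Hunk 7: at line 7 remove [ewch,pcdw] add [blsjg] -> 12 lines: jjvra aso ihgfi ihbg rrpuh nbz fnvzt blsjg itlox ivsvx ncad nylm
Final line count: 12

Answer: 12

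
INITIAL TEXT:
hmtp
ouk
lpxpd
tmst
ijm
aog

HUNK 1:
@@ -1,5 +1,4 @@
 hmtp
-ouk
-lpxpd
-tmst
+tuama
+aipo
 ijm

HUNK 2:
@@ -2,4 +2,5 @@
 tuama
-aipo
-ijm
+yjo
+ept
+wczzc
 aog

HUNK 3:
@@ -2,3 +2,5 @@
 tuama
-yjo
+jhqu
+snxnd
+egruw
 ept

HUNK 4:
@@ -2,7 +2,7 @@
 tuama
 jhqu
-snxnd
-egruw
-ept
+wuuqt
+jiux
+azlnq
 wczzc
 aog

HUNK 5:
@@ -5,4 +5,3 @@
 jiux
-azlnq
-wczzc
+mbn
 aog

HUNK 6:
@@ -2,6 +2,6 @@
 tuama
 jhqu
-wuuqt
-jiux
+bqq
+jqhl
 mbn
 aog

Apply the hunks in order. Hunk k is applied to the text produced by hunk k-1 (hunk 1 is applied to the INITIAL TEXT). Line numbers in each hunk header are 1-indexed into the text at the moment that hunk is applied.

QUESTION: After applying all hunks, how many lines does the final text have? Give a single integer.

Hunk 1: at line 1 remove [ouk,lpxpd,tmst] add [tuama,aipo] -> 5 lines: hmtp tuama aipo ijm aog
Hunk 2: at line 2 remove [aipo,ijm] add [yjo,ept,wczzc] -> 6 lines: hmtp tuama yjo ept wczzc aog
Hunk 3: at line 2 remove [yjo] add [jhqu,snxnd,egruw] -> 8 lines: hmtp tuama jhqu snxnd egruw ept wczzc aog
Hunk 4: at line 2 remove [snxnd,egruw,ept] add [wuuqt,jiux,azlnq] -> 8 lines: hmtp tuama jhqu wuuqt jiux azlnq wczzc aog
Hunk 5: at line 5 remove [azlnq,wczzc] add [mbn] -> 7 lines: hmtp tuama jhqu wuuqt jiux mbn aog
Hunk 6: at line 2 remove [wuuqt,jiux] add [bqq,jqhl] -> 7 lines: hmtp tuama jhqu bqq jqhl mbn aog
Final line count: 7

Answer: 7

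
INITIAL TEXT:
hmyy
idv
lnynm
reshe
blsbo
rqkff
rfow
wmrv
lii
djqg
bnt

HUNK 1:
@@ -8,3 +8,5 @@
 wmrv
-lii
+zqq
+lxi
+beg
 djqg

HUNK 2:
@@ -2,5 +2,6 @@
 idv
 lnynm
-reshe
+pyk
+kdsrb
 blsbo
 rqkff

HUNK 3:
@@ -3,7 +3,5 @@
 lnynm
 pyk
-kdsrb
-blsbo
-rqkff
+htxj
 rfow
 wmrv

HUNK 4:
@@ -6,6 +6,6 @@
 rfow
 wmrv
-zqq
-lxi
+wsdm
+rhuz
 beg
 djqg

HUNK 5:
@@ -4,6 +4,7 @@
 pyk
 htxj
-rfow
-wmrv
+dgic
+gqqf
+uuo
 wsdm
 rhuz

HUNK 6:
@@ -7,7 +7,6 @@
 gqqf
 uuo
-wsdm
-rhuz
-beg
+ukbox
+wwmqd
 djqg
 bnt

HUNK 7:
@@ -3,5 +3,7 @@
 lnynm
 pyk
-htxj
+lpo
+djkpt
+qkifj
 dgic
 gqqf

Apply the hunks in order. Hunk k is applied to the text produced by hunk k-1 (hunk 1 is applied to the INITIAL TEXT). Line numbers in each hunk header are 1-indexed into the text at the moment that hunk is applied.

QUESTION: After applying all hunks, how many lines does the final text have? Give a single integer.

Hunk 1: at line 8 remove [lii] add [zqq,lxi,beg] -> 13 lines: hmyy idv lnynm reshe blsbo rqkff rfow wmrv zqq lxi beg djqg bnt
Hunk 2: at line 2 remove [reshe] add [pyk,kdsrb] -> 14 lines: hmyy idv lnynm pyk kdsrb blsbo rqkff rfow wmrv zqq lxi beg djqg bnt
Hunk 3: at line 3 remove [kdsrb,blsbo,rqkff] add [htxj] -> 12 lines: hmyy idv lnynm pyk htxj rfow wmrv zqq lxi beg djqg bnt
Hunk 4: at line 6 remove [zqq,lxi] add [wsdm,rhuz] -> 12 lines: hmyy idv lnynm pyk htxj rfow wmrv wsdm rhuz beg djqg bnt
Hunk 5: at line 4 remove [rfow,wmrv] add [dgic,gqqf,uuo] -> 13 lines: hmyy idv lnynm pyk htxj dgic gqqf uuo wsdm rhuz beg djqg bnt
Hunk 6: at line 7 remove [wsdm,rhuz,beg] add [ukbox,wwmqd] -> 12 lines: hmyy idv lnynm pyk htxj dgic gqqf uuo ukbox wwmqd djqg bnt
Hunk 7: at line 3 remove [htxj] add [lpo,djkpt,qkifj] -> 14 lines: hmyy idv lnynm pyk lpo djkpt qkifj dgic gqqf uuo ukbox wwmqd djqg bnt
Final line count: 14

Answer: 14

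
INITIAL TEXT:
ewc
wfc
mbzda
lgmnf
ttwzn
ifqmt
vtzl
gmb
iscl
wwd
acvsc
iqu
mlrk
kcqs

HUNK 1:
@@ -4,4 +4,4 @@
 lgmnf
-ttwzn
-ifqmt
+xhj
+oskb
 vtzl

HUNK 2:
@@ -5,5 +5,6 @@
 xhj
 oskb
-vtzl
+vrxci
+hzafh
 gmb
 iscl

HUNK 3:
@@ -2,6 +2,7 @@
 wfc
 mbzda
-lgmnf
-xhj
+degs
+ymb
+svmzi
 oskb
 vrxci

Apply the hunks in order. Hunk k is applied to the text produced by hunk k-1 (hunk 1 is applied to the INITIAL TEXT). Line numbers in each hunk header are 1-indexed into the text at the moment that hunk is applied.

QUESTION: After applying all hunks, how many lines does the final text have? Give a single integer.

Hunk 1: at line 4 remove [ttwzn,ifqmt] add [xhj,oskb] -> 14 lines: ewc wfc mbzda lgmnf xhj oskb vtzl gmb iscl wwd acvsc iqu mlrk kcqs
Hunk 2: at line 5 remove [vtzl] add [vrxci,hzafh] -> 15 lines: ewc wfc mbzda lgmnf xhj oskb vrxci hzafh gmb iscl wwd acvsc iqu mlrk kcqs
Hunk 3: at line 2 remove [lgmnf,xhj] add [degs,ymb,svmzi] -> 16 lines: ewc wfc mbzda degs ymb svmzi oskb vrxci hzafh gmb iscl wwd acvsc iqu mlrk kcqs
Final line count: 16

Answer: 16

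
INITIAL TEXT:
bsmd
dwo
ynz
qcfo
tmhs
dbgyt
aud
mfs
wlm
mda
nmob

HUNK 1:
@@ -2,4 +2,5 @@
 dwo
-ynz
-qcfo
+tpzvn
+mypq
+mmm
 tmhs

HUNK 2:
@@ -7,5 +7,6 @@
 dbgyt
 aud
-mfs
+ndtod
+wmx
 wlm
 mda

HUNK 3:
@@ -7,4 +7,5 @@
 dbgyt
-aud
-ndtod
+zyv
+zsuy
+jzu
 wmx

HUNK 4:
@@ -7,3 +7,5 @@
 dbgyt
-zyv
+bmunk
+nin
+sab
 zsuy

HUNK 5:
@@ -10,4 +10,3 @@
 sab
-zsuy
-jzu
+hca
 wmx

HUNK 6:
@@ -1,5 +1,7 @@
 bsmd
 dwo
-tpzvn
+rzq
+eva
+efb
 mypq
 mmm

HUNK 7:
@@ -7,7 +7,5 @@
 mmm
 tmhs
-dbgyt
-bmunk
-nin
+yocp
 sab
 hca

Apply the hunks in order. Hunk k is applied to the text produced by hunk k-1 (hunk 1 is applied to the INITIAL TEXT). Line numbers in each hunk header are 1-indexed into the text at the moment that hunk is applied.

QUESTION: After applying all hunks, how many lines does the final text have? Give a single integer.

Hunk 1: at line 2 remove [ynz,qcfo] add [tpzvn,mypq,mmm] -> 12 lines: bsmd dwo tpzvn mypq mmm tmhs dbgyt aud mfs wlm mda nmob
Hunk 2: at line 7 remove [mfs] add [ndtod,wmx] -> 13 lines: bsmd dwo tpzvn mypq mmm tmhs dbgyt aud ndtod wmx wlm mda nmob
Hunk 3: at line 7 remove [aud,ndtod] add [zyv,zsuy,jzu] -> 14 lines: bsmd dwo tpzvn mypq mmm tmhs dbgyt zyv zsuy jzu wmx wlm mda nmob
Hunk 4: at line 7 remove [zyv] add [bmunk,nin,sab] -> 16 lines: bsmd dwo tpzvn mypq mmm tmhs dbgyt bmunk nin sab zsuy jzu wmx wlm mda nmob
Hunk 5: at line 10 remove [zsuy,jzu] add [hca] -> 15 lines: bsmd dwo tpzvn mypq mmm tmhs dbgyt bmunk nin sab hca wmx wlm mda nmob
Hunk 6: at line 1 remove [tpzvn] add [rzq,eva,efb] -> 17 lines: bsmd dwo rzq eva efb mypq mmm tmhs dbgyt bmunk nin sab hca wmx wlm mda nmob
Hunk 7: at line 7 remove [dbgyt,bmunk,nin] add [yocp] -> 15 lines: bsmd dwo rzq eva efb mypq mmm tmhs yocp sab hca wmx wlm mda nmob
Final line count: 15

Answer: 15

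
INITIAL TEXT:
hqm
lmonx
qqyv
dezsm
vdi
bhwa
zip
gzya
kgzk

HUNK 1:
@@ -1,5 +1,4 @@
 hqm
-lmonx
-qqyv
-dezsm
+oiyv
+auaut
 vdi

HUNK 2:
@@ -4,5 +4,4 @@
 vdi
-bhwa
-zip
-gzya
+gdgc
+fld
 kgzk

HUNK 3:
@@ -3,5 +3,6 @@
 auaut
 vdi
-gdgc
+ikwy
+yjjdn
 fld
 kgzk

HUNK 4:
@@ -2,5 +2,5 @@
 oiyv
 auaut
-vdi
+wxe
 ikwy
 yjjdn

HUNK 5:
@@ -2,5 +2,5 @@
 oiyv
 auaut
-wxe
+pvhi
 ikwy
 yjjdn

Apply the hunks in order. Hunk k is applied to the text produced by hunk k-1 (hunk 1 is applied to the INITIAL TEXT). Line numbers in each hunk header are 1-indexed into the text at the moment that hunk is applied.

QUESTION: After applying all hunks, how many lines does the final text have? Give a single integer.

Answer: 8

Derivation:
Hunk 1: at line 1 remove [lmonx,qqyv,dezsm] add [oiyv,auaut] -> 8 lines: hqm oiyv auaut vdi bhwa zip gzya kgzk
Hunk 2: at line 4 remove [bhwa,zip,gzya] add [gdgc,fld] -> 7 lines: hqm oiyv auaut vdi gdgc fld kgzk
Hunk 3: at line 3 remove [gdgc] add [ikwy,yjjdn] -> 8 lines: hqm oiyv auaut vdi ikwy yjjdn fld kgzk
Hunk 4: at line 2 remove [vdi] add [wxe] -> 8 lines: hqm oiyv auaut wxe ikwy yjjdn fld kgzk
Hunk 5: at line 2 remove [wxe] add [pvhi] -> 8 lines: hqm oiyv auaut pvhi ikwy yjjdn fld kgzk
Final line count: 8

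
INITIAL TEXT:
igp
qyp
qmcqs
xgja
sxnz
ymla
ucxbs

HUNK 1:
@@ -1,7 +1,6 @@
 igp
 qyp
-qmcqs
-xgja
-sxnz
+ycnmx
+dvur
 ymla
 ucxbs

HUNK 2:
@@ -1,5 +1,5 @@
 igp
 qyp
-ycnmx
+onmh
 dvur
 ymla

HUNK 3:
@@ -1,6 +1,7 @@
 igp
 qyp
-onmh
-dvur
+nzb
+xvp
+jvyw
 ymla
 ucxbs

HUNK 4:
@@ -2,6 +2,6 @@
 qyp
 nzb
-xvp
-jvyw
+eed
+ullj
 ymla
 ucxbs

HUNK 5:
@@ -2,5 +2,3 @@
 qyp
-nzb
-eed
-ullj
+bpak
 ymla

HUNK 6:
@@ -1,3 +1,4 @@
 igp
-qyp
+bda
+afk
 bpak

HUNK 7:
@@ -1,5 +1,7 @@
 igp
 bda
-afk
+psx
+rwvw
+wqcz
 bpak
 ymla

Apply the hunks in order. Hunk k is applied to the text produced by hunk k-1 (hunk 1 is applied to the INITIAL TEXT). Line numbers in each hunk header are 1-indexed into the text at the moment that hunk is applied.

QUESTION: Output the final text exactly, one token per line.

Hunk 1: at line 1 remove [qmcqs,xgja,sxnz] add [ycnmx,dvur] -> 6 lines: igp qyp ycnmx dvur ymla ucxbs
Hunk 2: at line 1 remove [ycnmx] add [onmh] -> 6 lines: igp qyp onmh dvur ymla ucxbs
Hunk 3: at line 1 remove [onmh,dvur] add [nzb,xvp,jvyw] -> 7 lines: igp qyp nzb xvp jvyw ymla ucxbs
Hunk 4: at line 2 remove [xvp,jvyw] add [eed,ullj] -> 7 lines: igp qyp nzb eed ullj ymla ucxbs
Hunk 5: at line 2 remove [nzb,eed,ullj] add [bpak] -> 5 lines: igp qyp bpak ymla ucxbs
Hunk 6: at line 1 remove [qyp] add [bda,afk] -> 6 lines: igp bda afk bpak ymla ucxbs
Hunk 7: at line 1 remove [afk] add [psx,rwvw,wqcz] -> 8 lines: igp bda psx rwvw wqcz bpak ymla ucxbs

Answer: igp
bda
psx
rwvw
wqcz
bpak
ymla
ucxbs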